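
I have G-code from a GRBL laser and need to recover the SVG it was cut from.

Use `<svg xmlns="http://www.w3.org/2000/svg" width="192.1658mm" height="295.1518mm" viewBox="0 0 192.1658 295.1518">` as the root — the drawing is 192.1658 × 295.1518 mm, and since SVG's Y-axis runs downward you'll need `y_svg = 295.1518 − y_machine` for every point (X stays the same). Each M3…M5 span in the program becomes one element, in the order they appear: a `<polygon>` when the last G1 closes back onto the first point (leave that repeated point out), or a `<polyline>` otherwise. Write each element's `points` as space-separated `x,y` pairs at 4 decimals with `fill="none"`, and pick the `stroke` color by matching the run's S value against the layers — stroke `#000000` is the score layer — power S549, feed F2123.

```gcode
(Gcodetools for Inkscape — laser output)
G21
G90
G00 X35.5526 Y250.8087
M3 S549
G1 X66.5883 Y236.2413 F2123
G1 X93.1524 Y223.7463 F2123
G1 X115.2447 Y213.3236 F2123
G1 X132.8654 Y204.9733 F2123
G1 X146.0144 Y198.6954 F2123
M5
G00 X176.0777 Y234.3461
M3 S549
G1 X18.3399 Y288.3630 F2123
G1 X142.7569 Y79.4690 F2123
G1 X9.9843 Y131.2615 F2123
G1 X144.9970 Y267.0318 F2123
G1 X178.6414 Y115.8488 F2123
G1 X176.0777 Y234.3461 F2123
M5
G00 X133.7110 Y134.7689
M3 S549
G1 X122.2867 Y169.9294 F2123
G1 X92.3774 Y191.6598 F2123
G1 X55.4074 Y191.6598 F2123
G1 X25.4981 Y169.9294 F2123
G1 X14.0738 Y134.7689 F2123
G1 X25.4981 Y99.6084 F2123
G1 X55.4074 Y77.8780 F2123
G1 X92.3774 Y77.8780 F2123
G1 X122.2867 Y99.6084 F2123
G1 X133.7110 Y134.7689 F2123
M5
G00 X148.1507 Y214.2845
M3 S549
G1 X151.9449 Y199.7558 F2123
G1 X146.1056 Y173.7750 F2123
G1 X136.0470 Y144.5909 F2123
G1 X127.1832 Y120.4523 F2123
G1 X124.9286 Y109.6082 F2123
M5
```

<svg xmlns="http://www.w3.org/2000/svg" width="192.1658mm" height="295.1518mm" viewBox="0 0 192.1658 295.1518">
  <polyline points="35.5526,44.3431 66.5883,58.9105 93.1524,71.4055 115.2447,81.8282 132.8654,90.1785 146.0144,96.4564" fill="none" stroke="#000000"/>
  <polygon points="176.0777,60.8057 18.3399,6.7888 142.7569,215.6828 9.9843,163.8903 144.9970,28.1200 178.6414,179.3030" fill="none" stroke="#000000"/>
  <polygon points="133.7110,160.3829 122.2867,125.2224 92.3774,103.4920 55.4074,103.4920 25.4981,125.2224 14.0738,160.3829 25.4981,195.5434 55.4074,217.2738 92.3774,217.2738 122.2867,195.5434" fill="none" stroke="#000000"/>
  <polyline points="148.1507,80.8673 151.9449,95.3960 146.1056,121.3768 136.0470,150.5609 127.1832,174.6995 124.9286,185.5436" fill="none" stroke="#000000"/>
</svg>

y_svg = 295.1518 − y_m. Every run uses S549, so all elements get stroke `#000000` (score).

[1] open run; points: 35.5526,44.3431 66.5883,58.9105 93.1524,71.4055 115.2447,81.8282 132.8654,90.1785 146.0144,96.4564

[2] closed run; points: 176.0777,60.8057 18.3399,6.7888 142.7569,215.6828 9.9843,163.8903 144.9970,28.1200 178.6414,179.3030

[3] closed run; points: 133.7110,160.3829 122.2867,125.2224 92.3774,103.4920 55.4074,103.4920 25.4981,125.2224 14.0738,160.3829 25.4981,195.5434 55.4074,217.2738 92.3774,217.2738 122.2867,195.5434

[4] open run; points: 148.1507,80.8673 151.9449,95.3960 146.1056,121.3768 136.0470,150.5609 127.1832,174.6995 124.9286,185.5436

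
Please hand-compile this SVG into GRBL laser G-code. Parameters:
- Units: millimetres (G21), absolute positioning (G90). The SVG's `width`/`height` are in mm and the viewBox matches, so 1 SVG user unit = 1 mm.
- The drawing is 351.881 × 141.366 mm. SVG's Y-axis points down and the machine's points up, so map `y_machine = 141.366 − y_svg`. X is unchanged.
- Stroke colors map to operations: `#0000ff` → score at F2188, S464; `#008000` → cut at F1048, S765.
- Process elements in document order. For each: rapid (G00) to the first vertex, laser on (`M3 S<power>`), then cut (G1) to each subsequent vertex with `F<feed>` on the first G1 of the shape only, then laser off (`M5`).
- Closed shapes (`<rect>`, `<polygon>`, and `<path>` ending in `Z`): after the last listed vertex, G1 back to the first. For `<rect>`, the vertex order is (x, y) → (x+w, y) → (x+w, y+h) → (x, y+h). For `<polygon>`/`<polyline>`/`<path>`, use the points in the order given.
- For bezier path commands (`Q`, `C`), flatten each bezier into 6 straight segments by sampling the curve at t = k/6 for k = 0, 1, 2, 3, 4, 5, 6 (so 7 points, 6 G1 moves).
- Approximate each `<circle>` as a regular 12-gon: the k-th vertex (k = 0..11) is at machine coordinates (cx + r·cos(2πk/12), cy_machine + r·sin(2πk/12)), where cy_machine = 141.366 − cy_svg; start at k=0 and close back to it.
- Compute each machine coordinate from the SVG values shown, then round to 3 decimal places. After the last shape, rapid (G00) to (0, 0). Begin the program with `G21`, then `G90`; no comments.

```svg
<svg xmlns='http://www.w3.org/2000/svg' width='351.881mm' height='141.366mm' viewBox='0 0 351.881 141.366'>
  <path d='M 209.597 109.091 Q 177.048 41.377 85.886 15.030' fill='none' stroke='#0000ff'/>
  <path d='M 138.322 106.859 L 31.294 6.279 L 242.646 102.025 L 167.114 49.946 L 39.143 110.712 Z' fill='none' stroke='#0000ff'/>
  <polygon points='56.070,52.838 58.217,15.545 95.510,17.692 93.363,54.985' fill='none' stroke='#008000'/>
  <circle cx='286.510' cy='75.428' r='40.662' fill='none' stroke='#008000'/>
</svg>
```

viewBox `0 0 351.881 141.366` with mm width/height → 1 unit = 1 mm. Flip: y_m = 141.366 − y_svg.

**Shape 1** — `<path>` quadratic bezier, stroke `#0000ff` → score (S464, F2188). Control points (SVG): P0=(209.597,109.091), P1=(177.048,41.377), P2=(85.886,15.030); sampled at t=k/6. Machine vertices: (209.597,32.275) → (197.119,53.697) → (181.385,72.821) → (162.395,89.647) → (140.148,104.175) → (114.645,116.405) → (85.886,126.336). Open path.

**Shape 2** — `<path>` closed polygon, stroke `#0000ff` → score (S464, F2188). Machine vertices: (138.322,34.507) → (31.294,135.087) → (242.646,39.341) → (167.114,91.420) → (39.143,30.654) → (138.322,34.507). Closed: final G1 returns to the first vertex.

**Shape 3** — `<polygon>` regular polygon, stroke `#008000` → cut (S765, F1048). Machine vertices: (56.070,88.528) → (58.217,125.821) → (95.510,123.674) → (93.363,86.381) → (56.070,88.528). Closed: final G1 returns to the first vertex.

**Shape 4** — `<circle>` circle, stroke `#008000` → cut (S765, F1048). Machine vertices: (327.172,65.938) → (321.724,86.269) → (306.841,101.152) → (286.510,106.600) → (266.179,101.152) → (251.296,86.269) → (245.848,65.938) → (251.296,45.607) → (266.179,30.724) → (286.510,25.276) → (306.841,30.724) → (321.724,45.607) → (327.172,65.938). Closed: final G1 returns to the first vertex.

G21
G90
G00 X209.597 Y32.275
M3 S464
G1 X197.119 Y53.697 F2188
G1 X181.385 Y72.821
G1 X162.395 Y89.647
G1 X140.148 Y104.175
G1 X114.645 Y116.405
G1 X85.886 Y126.336
M5
G00 X138.322 Y34.507
M3 S464
G1 X31.294 Y135.087 F2188
G1 X242.646 Y39.341
G1 X167.114 Y91.420
G1 X39.143 Y30.654
G1 X138.322 Y34.507
M5
G00 X56.070 Y88.528
M3 S765
G1 X58.217 Y125.821 F1048
G1 X95.510 Y123.674
G1 X93.363 Y86.381
G1 X56.070 Y88.528
M5
G00 X327.172 Y65.938
M3 S765
G1 X321.724 Y86.269 F1048
G1 X306.841 Y101.152
G1 X286.510 Y106.600
G1 X266.179 Y101.152
G1 X251.296 Y86.269
G1 X245.848 Y65.938
G1 X251.296 Y45.607
G1 X266.179 Y30.724
G1 X286.510 Y25.276
G1 X306.841 Y30.724
G1 X321.724 Y45.607
G1 X327.172 Y65.938
M5
G00 X0.000 Y0.000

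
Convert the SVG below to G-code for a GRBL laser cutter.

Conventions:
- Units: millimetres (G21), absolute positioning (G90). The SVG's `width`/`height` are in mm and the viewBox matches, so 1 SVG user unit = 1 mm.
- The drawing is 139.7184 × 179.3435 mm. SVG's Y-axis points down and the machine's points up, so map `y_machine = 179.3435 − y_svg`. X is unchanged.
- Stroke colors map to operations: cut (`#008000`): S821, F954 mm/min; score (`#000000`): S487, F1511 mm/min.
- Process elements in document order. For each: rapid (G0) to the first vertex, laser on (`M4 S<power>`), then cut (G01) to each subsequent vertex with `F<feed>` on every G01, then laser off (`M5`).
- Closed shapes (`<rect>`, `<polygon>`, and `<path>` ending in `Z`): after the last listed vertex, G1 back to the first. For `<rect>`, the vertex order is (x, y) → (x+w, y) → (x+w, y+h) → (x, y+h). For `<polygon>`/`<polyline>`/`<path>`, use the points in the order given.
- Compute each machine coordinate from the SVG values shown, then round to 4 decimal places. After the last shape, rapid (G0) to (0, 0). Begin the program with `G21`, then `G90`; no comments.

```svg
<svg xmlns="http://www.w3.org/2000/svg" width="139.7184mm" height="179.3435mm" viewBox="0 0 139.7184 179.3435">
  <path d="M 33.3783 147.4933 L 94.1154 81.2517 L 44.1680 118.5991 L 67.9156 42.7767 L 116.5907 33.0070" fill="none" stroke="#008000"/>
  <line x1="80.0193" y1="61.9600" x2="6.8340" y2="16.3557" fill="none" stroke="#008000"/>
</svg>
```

viewBox `0 0 139.7184 179.3435` with mm width/height → 1 unit = 1 mm. Flip: y_m = 179.3435 − y_svg.

**Shape 1** — `<path>` open polyline, stroke `#008000` → cut (S821, F954). Machine vertices: (33.3783,31.8502) → (94.1154,98.0918) → (44.1680,60.7444) → (67.9156,136.5668) → (116.5907,146.3365). Open path.

**Shape 2** — `<line>` line segment, stroke `#008000` → cut (S821, F954). Machine vertices: (80.0193,117.3835) → (6.8340,162.9878). Open path.

G21
G90
G0 X33.3783 Y31.8502
M4 S821
G01 X94.1154 Y98.0918 F954
G01 X44.1680 Y60.7444 F954
G01 X67.9156 Y136.5668 F954
G01 X116.5907 Y146.3365 F954
M5
G0 X80.0193 Y117.3835
M4 S821
G01 X6.8340 Y162.9878 F954
M5
G0 X0.0000 Y0.0000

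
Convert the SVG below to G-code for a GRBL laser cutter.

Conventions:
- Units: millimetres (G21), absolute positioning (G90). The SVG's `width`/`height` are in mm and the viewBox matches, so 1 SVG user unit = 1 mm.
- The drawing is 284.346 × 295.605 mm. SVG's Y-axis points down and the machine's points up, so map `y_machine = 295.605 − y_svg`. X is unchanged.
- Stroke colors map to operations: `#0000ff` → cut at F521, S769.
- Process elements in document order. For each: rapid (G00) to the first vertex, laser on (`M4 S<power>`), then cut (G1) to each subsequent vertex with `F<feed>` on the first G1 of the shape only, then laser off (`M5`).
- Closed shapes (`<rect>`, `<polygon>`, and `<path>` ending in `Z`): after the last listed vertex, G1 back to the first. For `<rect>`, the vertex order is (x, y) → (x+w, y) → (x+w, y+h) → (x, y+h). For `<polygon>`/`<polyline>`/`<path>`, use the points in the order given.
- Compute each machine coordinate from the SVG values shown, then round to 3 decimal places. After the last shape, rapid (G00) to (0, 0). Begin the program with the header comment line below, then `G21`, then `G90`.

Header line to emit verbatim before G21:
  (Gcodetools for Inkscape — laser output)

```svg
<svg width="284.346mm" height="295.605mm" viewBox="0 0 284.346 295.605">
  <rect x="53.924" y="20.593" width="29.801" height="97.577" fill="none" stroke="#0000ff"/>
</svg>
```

viewBox `0 0 284.346 295.605` with mm width/height → 1 unit = 1 mm. Flip: y_m = 295.605 − y_svg.

**Shape 1** — `<rect>` rectangle, stroke `#0000ff` → cut (S769, F521). Machine vertices: (53.924,275.012) → (83.725,275.012) → (83.725,177.435) → (53.924,177.435) → (53.924,275.012). Closed: final G1 returns to the first vertex.

(Gcodetools for Inkscape — laser output)
G21
G90
G00 X53.924 Y275.012
M4 S769
G1 X83.725 Y275.012 F521
G1 X83.725 Y177.435
G1 X53.924 Y177.435
G1 X53.924 Y275.012
M5
G00 X0.000 Y0.000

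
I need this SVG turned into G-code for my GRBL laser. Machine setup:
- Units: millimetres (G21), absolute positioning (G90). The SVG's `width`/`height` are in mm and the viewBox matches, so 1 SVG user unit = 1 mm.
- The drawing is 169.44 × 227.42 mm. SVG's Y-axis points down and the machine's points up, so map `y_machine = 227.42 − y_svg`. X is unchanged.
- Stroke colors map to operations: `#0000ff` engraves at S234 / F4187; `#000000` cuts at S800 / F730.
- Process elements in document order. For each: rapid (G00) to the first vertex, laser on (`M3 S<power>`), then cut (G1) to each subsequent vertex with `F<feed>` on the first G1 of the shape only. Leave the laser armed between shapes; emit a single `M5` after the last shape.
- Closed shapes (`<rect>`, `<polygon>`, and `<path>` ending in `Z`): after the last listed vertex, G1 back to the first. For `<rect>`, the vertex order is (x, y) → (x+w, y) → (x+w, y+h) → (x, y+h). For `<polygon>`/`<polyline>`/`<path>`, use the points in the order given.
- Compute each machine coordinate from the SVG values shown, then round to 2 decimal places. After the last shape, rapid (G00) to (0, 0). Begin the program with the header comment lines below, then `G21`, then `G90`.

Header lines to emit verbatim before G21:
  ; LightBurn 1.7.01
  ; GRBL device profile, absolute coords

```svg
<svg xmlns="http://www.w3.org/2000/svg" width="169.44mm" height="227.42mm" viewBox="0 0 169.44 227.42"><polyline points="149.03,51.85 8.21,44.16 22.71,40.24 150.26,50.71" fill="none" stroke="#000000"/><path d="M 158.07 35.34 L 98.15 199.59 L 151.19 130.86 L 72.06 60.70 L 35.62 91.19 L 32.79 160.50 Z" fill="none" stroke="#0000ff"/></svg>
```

Since the viewBox matches the mm dimensions, user units are millimetres directly. The only transform is the Y-flip y_m = 227.42 − y_svg.

Shape 1 is a open polyline drawn with `<polyline>`. Its stroke #000000 means cut at S800, F730. After flipping Y the toolpath is (149.03,175.57) → (8.21,183.26) → (22.71,187.18) → (150.26,176.71).

Shape 2 is a closed polygon drawn with `<path>`. Its stroke #0000ff means engrave at S234, F4187. After flipping Y the toolpath is (158.07,192.08) → (98.15,27.83) → (151.19,96.56) → (72.06,166.72) → (35.62,136.23) → (32.79,66.92) → (158.07,192.08), returning to the start.

; LightBurn 1.7.01
; GRBL device profile, absolute coords
G21
G90
G00 X149.03 Y175.57
M3 S800
G1 X8.21 Y183.26 F730
G1 X22.71 Y187.18
G1 X150.26 Y176.71
G00 X158.07 Y192.08
M3 S234
G1 X98.15 Y27.83 F4187
G1 X151.19 Y96.56
G1 X72.06 Y166.72
G1 X35.62 Y136.23
G1 X32.79 Y66.92
G1 X158.07 Y192.08
M5
G00 X0.00 Y0.00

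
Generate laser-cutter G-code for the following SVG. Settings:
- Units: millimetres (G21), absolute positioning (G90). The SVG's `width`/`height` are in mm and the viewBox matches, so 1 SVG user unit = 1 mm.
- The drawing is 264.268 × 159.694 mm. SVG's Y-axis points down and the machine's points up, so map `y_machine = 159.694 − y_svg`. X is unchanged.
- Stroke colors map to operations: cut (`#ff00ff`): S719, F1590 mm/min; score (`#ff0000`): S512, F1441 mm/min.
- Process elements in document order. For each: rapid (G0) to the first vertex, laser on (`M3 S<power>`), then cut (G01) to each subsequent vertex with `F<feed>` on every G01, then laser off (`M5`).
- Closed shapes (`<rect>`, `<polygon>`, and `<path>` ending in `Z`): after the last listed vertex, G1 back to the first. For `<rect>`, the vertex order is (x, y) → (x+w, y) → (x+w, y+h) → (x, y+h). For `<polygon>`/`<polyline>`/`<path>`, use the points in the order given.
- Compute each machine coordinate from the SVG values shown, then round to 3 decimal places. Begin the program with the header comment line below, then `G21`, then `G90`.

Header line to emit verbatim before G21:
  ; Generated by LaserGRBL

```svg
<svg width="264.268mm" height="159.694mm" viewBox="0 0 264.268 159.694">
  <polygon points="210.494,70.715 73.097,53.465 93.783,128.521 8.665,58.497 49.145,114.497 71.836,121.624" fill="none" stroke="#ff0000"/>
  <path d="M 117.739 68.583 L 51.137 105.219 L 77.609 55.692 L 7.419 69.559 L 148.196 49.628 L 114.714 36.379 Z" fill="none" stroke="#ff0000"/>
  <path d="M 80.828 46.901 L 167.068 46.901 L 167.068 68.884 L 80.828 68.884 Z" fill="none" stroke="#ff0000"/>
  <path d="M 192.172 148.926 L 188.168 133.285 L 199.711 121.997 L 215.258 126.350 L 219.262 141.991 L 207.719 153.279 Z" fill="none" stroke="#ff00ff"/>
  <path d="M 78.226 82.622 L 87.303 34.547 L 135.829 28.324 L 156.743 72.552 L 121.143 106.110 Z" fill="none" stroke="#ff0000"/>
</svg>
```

viewBox `0 0 264.268 159.694` with mm width/height → 1 unit = 1 mm. Flip: y_m = 159.694 − y_svg.

**Shape 1** — `<polygon>` closed polygon, stroke `#ff0000` → score (S512, F1441). Machine vertices: (210.494,88.979) → (73.097,106.229) → (93.783,31.173) → (8.665,101.197) → (49.145,45.197) → (71.836,38.070) → (210.494,88.979). Closed: final G1 returns to the first vertex.

**Shape 2** — `<path>` closed polygon, stroke `#ff0000` → score (S512, F1441). Machine vertices: (117.739,91.111) → (51.137,54.475) → (77.609,104.002) → (7.419,90.135) → (148.196,110.066) → (114.714,123.315) → (117.739,91.111). Closed: final G1 returns to the first vertex.

**Shape 3** — `<path>` rectangle, stroke `#ff0000` → score (S512, F1441). Machine vertices: (80.828,112.793) → (167.068,112.793) → (167.068,90.810) → (80.828,90.810) → (80.828,112.793). Closed: final G1 returns to the first vertex.

**Shape 4** — `<path>` regular polygon, stroke `#ff00ff` → cut (S719, F1590). Machine vertices: (192.172,10.768) → (188.168,26.409) → (199.711,37.697) → (215.258,33.344) → (219.262,17.703) → (207.719,6.415) → (192.172,10.768). Closed: final G1 returns to the first vertex.

**Shape 5** — `<path>` regular polygon, stroke `#ff0000` → score (S512, F1441). Machine vertices: (78.226,77.072) → (87.303,125.147) → (135.829,131.370) → (156.743,87.142) → (121.143,53.584) → (78.226,77.072). Closed: final G1 returns to the first vertex.

; Generated by LaserGRBL
G21
G90
G0 X210.494 Y88.979
M3 S512
G01 X73.097 Y106.229 F1441
G01 X93.783 Y31.173 F1441
G01 X8.665 Y101.197 F1441
G01 X49.145 Y45.197 F1441
G01 X71.836 Y38.070 F1441
G01 X210.494 Y88.979 F1441
M5
G0 X117.739 Y91.111
M3 S512
G01 X51.137 Y54.475 F1441
G01 X77.609 Y104.002 F1441
G01 X7.419 Y90.135 F1441
G01 X148.196 Y110.066 F1441
G01 X114.714 Y123.315 F1441
G01 X117.739 Y91.111 F1441
M5
G0 X80.828 Y112.793
M3 S512
G01 X167.068 Y112.793 F1441
G01 X167.068 Y90.810 F1441
G01 X80.828 Y90.810 F1441
G01 X80.828 Y112.793 F1441
M5
G0 X192.172 Y10.768
M3 S719
G01 X188.168 Y26.409 F1590
G01 X199.711 Y37.697 F1590
G01 X215.258 Y33.344 F1590
G01 X219.262 Y17.703 F1590
G01 X207.719 Y6.415 F1590
G01 X192.172 Y10.768 F1590
M5
G0 X78.226 Y77.072
M3 S512
G01 X87.303 Y125.147 F1441
G01 X135.829 Y131.370 F1441
G01 X156.743 Y87.142 F1441
G01 X121.143 Y53.584 F1441
G01 X78.226 Y77.072 F1441
M5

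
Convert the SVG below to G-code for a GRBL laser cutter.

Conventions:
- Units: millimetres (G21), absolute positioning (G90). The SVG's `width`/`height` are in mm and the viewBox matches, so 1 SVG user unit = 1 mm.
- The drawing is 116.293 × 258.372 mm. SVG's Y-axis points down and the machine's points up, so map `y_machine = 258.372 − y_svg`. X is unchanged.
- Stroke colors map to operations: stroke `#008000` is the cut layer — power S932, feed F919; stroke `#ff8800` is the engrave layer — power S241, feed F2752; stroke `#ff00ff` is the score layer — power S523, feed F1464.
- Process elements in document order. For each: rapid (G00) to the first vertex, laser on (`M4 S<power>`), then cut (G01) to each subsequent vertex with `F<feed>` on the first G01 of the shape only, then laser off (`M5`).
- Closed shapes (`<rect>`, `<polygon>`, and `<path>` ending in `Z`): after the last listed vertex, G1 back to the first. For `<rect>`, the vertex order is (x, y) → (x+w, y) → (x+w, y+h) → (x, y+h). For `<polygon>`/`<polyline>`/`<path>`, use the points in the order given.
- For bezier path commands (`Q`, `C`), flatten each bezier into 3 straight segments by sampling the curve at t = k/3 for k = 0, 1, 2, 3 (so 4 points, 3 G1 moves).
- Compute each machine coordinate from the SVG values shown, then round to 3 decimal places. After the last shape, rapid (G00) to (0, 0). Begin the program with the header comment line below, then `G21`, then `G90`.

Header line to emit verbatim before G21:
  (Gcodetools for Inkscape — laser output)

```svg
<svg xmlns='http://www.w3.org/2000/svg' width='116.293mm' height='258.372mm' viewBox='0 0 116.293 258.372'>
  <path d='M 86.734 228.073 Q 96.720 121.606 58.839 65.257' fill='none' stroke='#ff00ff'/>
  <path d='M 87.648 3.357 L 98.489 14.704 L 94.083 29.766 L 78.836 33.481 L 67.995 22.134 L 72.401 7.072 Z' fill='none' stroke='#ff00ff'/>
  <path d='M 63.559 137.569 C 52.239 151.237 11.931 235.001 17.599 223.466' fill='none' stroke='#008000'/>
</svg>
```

(Gcodetools for Inkscape — laser output)
G21
G90
G00 X86.734 Y30.299
M4 S523
G01 X88.073 Y95.708 F1464
G01 X78.774 Y149.980
G01 X58.839 Y193.115
M5
G00 X87.648 Y255.015
M4 S523
G01 X98.489 Y243.668 F1464
G01 X94.083 Y228.606
G01 X78.836 Y224.891
G01 X67.995 Y236.238
G01 X72.401 Y251.300
G01 X87.648 Y255.015
M5
G00 X63.559 Y120.803
M4 S932
G01 X45.353 Y89.895 F919
G01 X24.480 Y49.012
G01 X17.599 Y34.906
M5
G00 X0.000 Y0.000

viewBox `0 0 116.293 258.372` with mm width/height → 1 unit = 1 mm. Flip: y_m = 258.372 − y_svg.

**Shape 1** — `<path>` quadratic bezier, stroke `#ff00ff` → score (S523, F1464). Control points (SVG): P0=(86.734,228.073), P1=(96.720,121.606), P2=(58.839,65.257); sampled at t=k/3. Machine vertices: (86.734,30.299) → (88.073,95.708) → (78.774,149.980) → (58.839,193.115). Open path.

**Shape 2** — `<path>` regular polygon, stroke `#ff00ff` → score (S523, F1464). Machine vertices: (87.648,255.015) → (98.489,243.668) → (94.083,228.606) → (78.836,224.891) → (67.995,236.238) → (72.401,251.300) → (87.648,255.015). Closed: final G1 returns to the first vertex.

**Shape 3** — `<path>` cubic bezier, stroke `#008000` → cut (S932, F919). Control points (SVG): P0=(63.559,137.569), P1=(52.239,151.237), P2=(11.931,235.001), P3=(17.599,223.466); sampled at t=k/3. Machine vertices: (63.559,120.803) → (45.353,89.895) → (24.480,49.012) → (17.599,34.906). Open path.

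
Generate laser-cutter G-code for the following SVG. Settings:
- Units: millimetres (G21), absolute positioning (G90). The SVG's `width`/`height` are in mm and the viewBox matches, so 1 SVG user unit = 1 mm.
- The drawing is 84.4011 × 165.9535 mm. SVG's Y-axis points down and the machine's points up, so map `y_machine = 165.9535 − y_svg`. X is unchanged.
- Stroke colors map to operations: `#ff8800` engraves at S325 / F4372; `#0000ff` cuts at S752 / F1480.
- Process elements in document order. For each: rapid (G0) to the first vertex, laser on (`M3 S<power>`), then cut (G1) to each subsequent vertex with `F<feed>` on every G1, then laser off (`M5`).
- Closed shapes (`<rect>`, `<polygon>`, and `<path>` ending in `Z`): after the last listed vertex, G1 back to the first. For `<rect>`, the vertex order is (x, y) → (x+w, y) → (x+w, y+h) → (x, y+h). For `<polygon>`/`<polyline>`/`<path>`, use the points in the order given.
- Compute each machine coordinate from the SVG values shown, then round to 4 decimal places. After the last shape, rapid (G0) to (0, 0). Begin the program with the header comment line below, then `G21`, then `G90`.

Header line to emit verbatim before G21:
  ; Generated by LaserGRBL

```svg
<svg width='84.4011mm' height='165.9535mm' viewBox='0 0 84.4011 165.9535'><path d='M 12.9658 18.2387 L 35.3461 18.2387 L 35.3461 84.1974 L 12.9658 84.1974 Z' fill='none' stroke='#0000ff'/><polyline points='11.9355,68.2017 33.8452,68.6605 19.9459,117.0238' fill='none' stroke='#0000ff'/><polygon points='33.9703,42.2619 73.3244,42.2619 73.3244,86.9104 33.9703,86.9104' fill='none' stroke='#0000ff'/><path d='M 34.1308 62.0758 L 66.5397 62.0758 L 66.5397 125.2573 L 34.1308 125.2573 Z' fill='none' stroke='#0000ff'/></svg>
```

; Generated by LaserGRBL
G21
G90
G0 X12.9658 Y147.7148
M3 S752
G1 X35.3461 Y147.7148 F1480
G1 X35.3461 Y81.7561 F1480
G1 X12.9658 Y81.7561 F1480
G1 X12.9658 Y147.7148 F1480
M5
G0 X11.9355 Y97.7518
M3 S752
G1 X33.8452 Y97.2930 F1480
G1 X19.9459 Y48.9297 F1480
M5
G0 X33.9703 Y123.6916
M3 S752
G1 X73.3244 Y123.6916 F1480
G1 X73.3244 Y79.0431 F1480
G1 X33.9703 Y79.0431 F1480
G1 X33.9703 Y123.6916 F1480
M5
G0 X34.1308 Y103.8777
M3 S752
G1 X66.5397 Y103.8777 F1480
G1 X66.5397 Y40.6962 F1480
G1 X34.1308 Y40.6962 F1480
G1 X34.1308 Y103.8777 F1480
M5
G0 X0.0000 Y0.0000

1 u = 1 mm; y_m = 165.9535 − y.

[1] `<path>` rectangle, #0000ff→cut S752 F1480: (12.9658,147.7148) → (35.3461,147.7148) → (35.3461,81.7561) → (12.9658,81.7561) → (12.9658,147.7148) (closed)

[2] `<polyline>` open polyline, #0000ff→cut S752 F1480: (11.9355,97.7518) → (33.8452,97.2930) → (19.9459,48.9297)

[3] `<polygon>` rectangle, #0000ff→cut S752 F1480: (33.9703,123.6916) → (73.3244,123.6916) → (73.3244,79.0431) → (33.9703,79.0431) → (33.9703,123.6916) (closed)

[4] `<path>` rectangle, #0000ff→cut S752 F1480: (34.1308,103.8777) → (66.5397,103.8777) → (66.5397,40.6962) → (34.1308,40.6962) → (34.1308,103.8777) (closed)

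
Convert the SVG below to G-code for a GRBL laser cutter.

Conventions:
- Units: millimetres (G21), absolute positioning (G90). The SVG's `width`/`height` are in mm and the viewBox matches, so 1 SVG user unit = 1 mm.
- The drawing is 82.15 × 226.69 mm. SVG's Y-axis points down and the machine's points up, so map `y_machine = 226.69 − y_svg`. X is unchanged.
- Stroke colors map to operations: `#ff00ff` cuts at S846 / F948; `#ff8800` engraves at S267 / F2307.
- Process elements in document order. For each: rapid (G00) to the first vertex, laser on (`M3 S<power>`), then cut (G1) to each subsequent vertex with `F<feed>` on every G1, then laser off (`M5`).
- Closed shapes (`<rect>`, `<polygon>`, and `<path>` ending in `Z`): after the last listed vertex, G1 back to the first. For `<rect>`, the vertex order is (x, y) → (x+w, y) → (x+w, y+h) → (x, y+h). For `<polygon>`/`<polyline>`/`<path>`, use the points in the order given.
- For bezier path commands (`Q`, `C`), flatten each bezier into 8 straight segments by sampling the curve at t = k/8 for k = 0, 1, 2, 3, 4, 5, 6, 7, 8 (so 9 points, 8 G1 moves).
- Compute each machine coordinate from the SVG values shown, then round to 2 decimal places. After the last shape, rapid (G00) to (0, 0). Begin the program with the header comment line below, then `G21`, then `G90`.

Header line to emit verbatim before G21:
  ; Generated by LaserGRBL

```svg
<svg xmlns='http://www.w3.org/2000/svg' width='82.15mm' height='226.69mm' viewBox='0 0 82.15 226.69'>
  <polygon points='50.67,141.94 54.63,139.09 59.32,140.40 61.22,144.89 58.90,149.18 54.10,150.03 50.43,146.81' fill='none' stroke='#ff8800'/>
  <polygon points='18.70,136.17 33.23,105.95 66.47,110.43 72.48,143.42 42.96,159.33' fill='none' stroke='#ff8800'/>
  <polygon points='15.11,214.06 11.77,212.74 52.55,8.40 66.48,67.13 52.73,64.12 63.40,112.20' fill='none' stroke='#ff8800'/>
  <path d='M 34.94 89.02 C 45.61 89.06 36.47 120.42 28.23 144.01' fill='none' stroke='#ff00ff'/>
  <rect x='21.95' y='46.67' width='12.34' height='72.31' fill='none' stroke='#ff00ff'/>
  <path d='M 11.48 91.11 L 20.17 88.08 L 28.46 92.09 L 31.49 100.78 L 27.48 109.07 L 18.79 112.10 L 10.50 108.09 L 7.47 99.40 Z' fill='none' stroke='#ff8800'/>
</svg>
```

viewBox `0 0 82.15 226.69` with mm width/height → 1 unit = 1 mm. Flip: y_m = 226.69 − y_svg.

**Shape 1** — `<polygon>` regular polygon, stroke `#ff8800` → engrave (S267, F2307). Machine vertices: (50.67,84.75) → (54.63,87.60) → (59.32,86.29) → (61.22,81.80) → (58.90,77.51) → (54.10,76.66) → (50.43,79.88) → (50.67,84.75). Closed: final G1 returns to the first vertex.

**Shape 2** — `<polygon>` regular polygon, stroke `#ff8800` → engrave (S267, F2307). Machine vertices: (18.70,90.52) → (33.23,120.74) → (66.47,116.26) → (72.48,83.27) → (42.96,67.36) → (18.70,90.52). Closed: final G1 returns to the first vertex.

**Shape 3** — `<polygon>` closed polygon, stroke `#ff8800` → engrave (S267, F2307). Machine vertices: (15.11,12.63) → (11.77,13.95) → (52.55,218.29) → (66.48,159.56) → (52.73,162.57) → (63.40,114.49) → (15.11,12.63). Closed: final G1 returns to the first vertex.

**Shape 4** — `<path>` cubic bezier, stroke `#ff00ff` → cut (S846, F948). Control points (SVG): P0=(34.94,89.02), P1=(45.61,89.06), P2=(36.47,120.42), P3=(28.23,144.01); sampled at t=k/8. Machine vertices: (34.94,137.67) → (38.05,136.26) → (39.55,132.38) → (39.68,126.47) → (38.68,119.01) → (36.79,110.44) → (34.26,101.22) → (31.32,91.81) → (28.23,82.68). Open path.

**Shape 5** — `<rect>` rectangle, stroke `#ff00ff` → cut (S846, F948). Machine vertices: (21.95,180.02) → (34.29,180.02) → (34.29,107.71) → (21.95,107.71) → (21.95,180.02). Closed: final G1 returns to the first vertex.

**Shape 6** — `<path>` regular polygon, stroke `#ff8800` → engrave (S267, F2307). Machine vertices: (11.48,135.58) → (20.17,138.61) → (28.46,134.60) → (31.49,125.91) → (27.48,117.62) → (18.79,114.59) → (10.50,118.60) → (7.47,127.29) → (11.48,135.58). Closed: final G1 returns to the first vertex.

; Generated by LaserGRBL
G21
G90
G00 X50.67 Y84.75
M3 S267
G1 X54.63 Y87.60 F2307
G1 X59.32 Y86.29 F2307
G1 X61.22 Y81.80 F2307
G1 X58.90 Y77.51 F2307
G1 X54.10 Y76.66 F2307
G1 X50.43 Y79.88 F2307
G1 X50.67 Y84.75 F2307
M5
G00 X18.70 Y90.52
M3 S267
G1 X33.23 Y120.74 F2307
G1 X66.47 Y116.26 F2307
G1 X72.48 Y83.27 F2307
G1 X42.96 Y67.36 F2307
G1 X18.70 Y90.52 F2307
M5
G00 X15.11 Y12.63
M3 S267
G1 X11.77 Y13.95 F2307
G1 X52.55 Y218.29 F2307
G1 X66.48 Y159.56 F2307
G1 X52.73 Y162.57 F2307
G1 X63.40 Y114.49 F2307
G1 X15.11 Y12.63 F2307
M5
G00 X34.94 Y137.67
M3 S846
G1 X38.05 Y136.26 F948
G1 X39.55 Y132.38 F948
G1 X39.68 Y126.47 F948
G1 X38.68 Y119.01 F948
G1 X36.79 Y110.44 F948
G1 X34.26 Y101.22 F948
G1 X31.32 Y91.81 F948
G1 X28.23 Y82.68 F948
M5
G00 X21.95 Y180.02
M3 S846
G1 X34.29 Y180.02 F948
G1 X34.29 Y107.71 F948
G1 X21.95 Y107.71 F948
G1 X21.95 Y180.02 F948
M5
G00 X11.48 Y135.58
M3 S267
G1 X20.17 Y138.61 F2307
G1 X28.46 Y134.60 F2307
G1 X31.49 Y125.91 F2307
G1 X27.48 Y117.62 F2307
G1 X18.79 Y114.59 F2307
G1 X10.50 Y118.60 F2307
G1 X7.47 Y127.29 F2307
G1 X11.48 Y135.58 F2307
M5
G00 X0.00 Y0.00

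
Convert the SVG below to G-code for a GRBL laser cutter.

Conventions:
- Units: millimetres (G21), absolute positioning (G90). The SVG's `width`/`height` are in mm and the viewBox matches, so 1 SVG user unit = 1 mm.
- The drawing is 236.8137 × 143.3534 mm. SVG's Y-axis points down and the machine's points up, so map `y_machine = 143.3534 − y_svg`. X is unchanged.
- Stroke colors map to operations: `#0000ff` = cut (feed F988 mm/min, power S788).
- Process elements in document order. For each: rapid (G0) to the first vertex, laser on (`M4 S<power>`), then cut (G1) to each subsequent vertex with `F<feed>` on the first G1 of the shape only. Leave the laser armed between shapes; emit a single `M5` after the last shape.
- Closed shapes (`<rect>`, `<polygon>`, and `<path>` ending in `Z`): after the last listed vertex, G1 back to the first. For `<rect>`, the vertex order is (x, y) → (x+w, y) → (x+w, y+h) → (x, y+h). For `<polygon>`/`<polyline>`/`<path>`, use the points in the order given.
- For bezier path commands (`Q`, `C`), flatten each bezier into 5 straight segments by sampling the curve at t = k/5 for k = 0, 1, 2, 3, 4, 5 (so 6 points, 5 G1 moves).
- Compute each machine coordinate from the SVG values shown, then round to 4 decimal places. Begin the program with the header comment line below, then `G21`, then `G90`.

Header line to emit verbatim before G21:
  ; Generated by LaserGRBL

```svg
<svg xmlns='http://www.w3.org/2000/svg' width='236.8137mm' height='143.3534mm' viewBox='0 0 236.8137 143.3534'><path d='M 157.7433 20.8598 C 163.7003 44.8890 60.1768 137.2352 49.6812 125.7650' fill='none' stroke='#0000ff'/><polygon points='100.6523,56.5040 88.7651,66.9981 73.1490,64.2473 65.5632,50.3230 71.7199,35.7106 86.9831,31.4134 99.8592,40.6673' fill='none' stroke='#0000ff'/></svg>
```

Since the viewBox matches the mm dimensions, user units are millimetres directly. The only transform is the Y-flip y_m = 143.3534 − y_svg.

Shape 1 is a cubic bezier drawn with `<path>`. Its stroke #0000ff means cut at S788, F988. After flipping Y the toolpath is (157.7433,122.4936) → (149.7999,101.2551) → (125.3016,71.8829) → (93.9688,42.6395) → (65.5218,21.7872) → (49.6812,17.5884).

Shape 2 is a regular polygon drawn with `<polygon>`. Its stroke #0000ff means cut at S788, F988. After flipping Y the toolpath is (100.6523,86.8494) → (88.7651,76.3553) → (73.1490,79.1061) → (65.5632,93.0304) → (71.7199,107.6428) → (86.9831,111.9400) → (99.8592,102.6861) → (100.6523,86.8494), returning to the start.

; Generated by LaserGRBL
G21
G90
G0 X157.7433 Y122.4936
M4 S788
G1 X149.7999 Y101.2551 F988
G1 X125.3016 Y71.8829
G1 X93.9688 Y42.6395
G1 X65.5218 Y21.7872
G1 X49.6812 Y17.5884
G0 X100.6523 Y86.8494
M4 S788
G1 X88.7651 Y76.3553 F988
G1 X73.1490 Y79.1061
G1 X65.5632 Y93.0304
G1 X71.7199 Y107.6428
G1 X86.9831 Y111.9400
G1 X99.8592 Y102.6861
G1 X100.6523 Y86.8494
M5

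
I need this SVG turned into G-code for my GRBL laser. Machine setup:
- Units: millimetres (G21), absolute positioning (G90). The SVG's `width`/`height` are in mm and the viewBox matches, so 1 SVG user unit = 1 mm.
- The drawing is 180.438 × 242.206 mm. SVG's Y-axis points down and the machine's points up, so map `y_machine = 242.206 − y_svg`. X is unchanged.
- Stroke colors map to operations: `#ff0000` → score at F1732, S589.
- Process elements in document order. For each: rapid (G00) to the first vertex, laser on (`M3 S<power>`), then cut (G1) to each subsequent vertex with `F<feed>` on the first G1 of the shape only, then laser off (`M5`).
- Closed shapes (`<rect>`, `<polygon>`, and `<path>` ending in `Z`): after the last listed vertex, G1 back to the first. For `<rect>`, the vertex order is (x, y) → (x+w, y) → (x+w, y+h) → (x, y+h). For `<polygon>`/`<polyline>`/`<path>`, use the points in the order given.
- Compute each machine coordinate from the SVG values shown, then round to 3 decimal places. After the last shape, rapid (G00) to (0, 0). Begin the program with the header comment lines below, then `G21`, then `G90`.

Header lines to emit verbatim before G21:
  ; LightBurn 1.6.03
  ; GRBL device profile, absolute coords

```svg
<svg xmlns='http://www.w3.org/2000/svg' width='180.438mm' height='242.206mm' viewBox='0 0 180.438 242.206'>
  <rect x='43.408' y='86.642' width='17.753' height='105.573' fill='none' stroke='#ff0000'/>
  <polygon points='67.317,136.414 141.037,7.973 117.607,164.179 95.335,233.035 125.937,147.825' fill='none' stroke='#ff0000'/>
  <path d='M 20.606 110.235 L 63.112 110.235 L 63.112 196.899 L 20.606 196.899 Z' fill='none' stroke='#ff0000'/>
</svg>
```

Since the viewBox matches the mm dimensions, user units are millimetres directly. The only transform is the Y-flip y_m = 242.206 − y_svg.

Shape 1 is a rectangle drawn with `<rect>`. Its stroke #ff0000 means score at S589, F1732. After flipping Y the toolpath is (43.408,155.564) → (61.161,155.564) → (61.161,49.991) → (43.408,49.991) → (43.408,155.564), returning to the start.

Shape 2 is a closed polygon drawn with `<polygon>`. Its stroke #ff0000 means score at S589, F1732. After flipping Y the toolpath is (67.317,105.792) → (141.037,234.233) → (117.607,78.027) → (95.335,9.171) → (125.937,94.381) → (67.317,105.792), returning to the start.

Shape 3 is a rectangle drawn with `<path>`. Its stroke #ff0000 means score at S589, F1732. After flipping Y the toolpath is (20.606,131.971) → (63.112,131.971) → (63.112,45.307) → (20.606,45.307) → (20.606,131.971), returning to the start.

; LightBurn 1.6.03
; GRBL device profile, absolute coords
G21
G90
G00 X43.408 Y155.564
M3 S589
G1 X61.161 Y155.564 F1732
G1 X61.161 Y49.991
G1 X43.408 Y49.991
G1 X43.408 Y155.564
M5
G00 X67.317 Y105.792
M3 S589
G1 X141.037 Y234.233 F1732
G1 X117.607 Y78.027
G1 X95.335 Y9.171
G1 X125.937 Y94.381
G1 X67.317 Y105.792
M5
G00 X20.606 Y131.971
M3 S589
G1 X63.112 Y131.971 F1732
G1 X63.112 Y45.307
G1 X20.606 Y45.307
G1 X20.606 Y131.971
M5
G00 X0.000 Y0.000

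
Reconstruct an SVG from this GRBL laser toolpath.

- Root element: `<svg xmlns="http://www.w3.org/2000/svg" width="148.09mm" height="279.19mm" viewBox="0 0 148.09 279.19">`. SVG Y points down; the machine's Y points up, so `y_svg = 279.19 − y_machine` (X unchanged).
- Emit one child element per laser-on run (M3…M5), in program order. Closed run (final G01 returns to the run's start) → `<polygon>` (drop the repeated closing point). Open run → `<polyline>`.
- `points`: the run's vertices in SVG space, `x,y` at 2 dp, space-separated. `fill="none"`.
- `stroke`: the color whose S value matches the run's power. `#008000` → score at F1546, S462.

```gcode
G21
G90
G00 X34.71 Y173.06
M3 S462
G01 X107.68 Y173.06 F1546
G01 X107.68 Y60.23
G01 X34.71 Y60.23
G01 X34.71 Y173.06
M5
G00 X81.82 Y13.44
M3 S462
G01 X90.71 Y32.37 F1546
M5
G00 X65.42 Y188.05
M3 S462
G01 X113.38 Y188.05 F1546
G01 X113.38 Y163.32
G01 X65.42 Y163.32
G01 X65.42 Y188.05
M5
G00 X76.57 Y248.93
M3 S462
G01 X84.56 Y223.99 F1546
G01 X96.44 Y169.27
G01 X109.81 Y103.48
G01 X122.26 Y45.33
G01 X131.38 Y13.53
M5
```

<svg xmlns="http://www.w3.org/2000/svg" width="148.09mm" height="279.19mm" viewBox="0 0 148.09 279.19">
  <polygon points="34.71,106.13 107.68,106.13 107.68,218.96 34.71,218.96" fill="none" stroke="#008000"/>
  <polyline points="81.82,265.75 90.71,246.82" fill="none" stroke="#008000"/>
  <polygon points="65.42,91.14 113.38,91.14 113.38,115.87 65.42,115.87" fill="none" stroke="#008000"/>
  <polyline points="76.57,30.26 84.56,55.20 96.44,109.92 109.81,175.71 122.26,233.86 131.38,265.66" fill="none" stroke="#008000"/>
</svg>

Machine Y-up, SVG Y-down with viewBox height 279.19, so y_svg = 279.19 − y_machine; X carries over. Every run uses S462, so all elements get stroke `#008000` (score).

Run 1: The run returns to its start, so emit a `<polygon>` with points (Y-flipped): 34.71,106.13 107.68,106.13 107.68,218.96 34.71,218.96.

Run 2: The run is open, so emit a `<polyline>` with points (Y-flipped): 81.82,265.75 90.71,246.82.

Run 3: The run returns to its start, so emit a `<polygon>` with points (Y-flipped): 65.42,91.14 113.38,91.14 113.38,115.87 65.42,115.87.

Run 4: The run is open, so emit a `<polyline>` with points (Y-flipped): 76.57,30.26 84.56,55.20 96.44,109.92 109.81,175.71 122.26,233.86 131.38,265.66.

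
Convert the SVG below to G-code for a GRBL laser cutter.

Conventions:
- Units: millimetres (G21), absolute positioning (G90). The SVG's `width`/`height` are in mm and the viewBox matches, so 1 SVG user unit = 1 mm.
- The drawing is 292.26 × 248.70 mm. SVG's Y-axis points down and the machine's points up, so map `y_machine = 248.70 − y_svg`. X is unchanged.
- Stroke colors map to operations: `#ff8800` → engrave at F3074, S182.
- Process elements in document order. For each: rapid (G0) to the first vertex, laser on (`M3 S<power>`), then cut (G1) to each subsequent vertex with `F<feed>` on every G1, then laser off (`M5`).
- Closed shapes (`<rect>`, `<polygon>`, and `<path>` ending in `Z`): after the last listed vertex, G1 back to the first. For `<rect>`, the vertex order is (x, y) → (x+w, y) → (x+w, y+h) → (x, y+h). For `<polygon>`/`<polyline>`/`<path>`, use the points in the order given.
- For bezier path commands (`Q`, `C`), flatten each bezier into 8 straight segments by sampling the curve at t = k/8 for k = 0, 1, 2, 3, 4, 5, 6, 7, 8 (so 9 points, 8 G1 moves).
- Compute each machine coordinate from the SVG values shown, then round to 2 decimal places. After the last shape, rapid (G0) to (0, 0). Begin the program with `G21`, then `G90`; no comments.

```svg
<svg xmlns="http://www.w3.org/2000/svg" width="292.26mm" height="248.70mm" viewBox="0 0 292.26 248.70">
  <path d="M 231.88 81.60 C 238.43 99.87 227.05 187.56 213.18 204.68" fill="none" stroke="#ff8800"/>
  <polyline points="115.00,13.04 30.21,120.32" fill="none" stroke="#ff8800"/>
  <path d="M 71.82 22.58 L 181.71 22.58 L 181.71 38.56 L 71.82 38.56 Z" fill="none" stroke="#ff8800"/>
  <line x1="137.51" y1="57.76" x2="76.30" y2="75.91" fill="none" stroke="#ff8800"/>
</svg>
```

G21
G90
G0 X231.88 Y167.10
M3 S182
G1 X233.53 Y157.27 F3074
G1 X233.67 Y142.57 F3074
G1 X232.50 Y124.64 F3074
G1 X230.19 Y105.13 F3074
G1 X226.92 Y85.67 F3074
G1 X222.87 Y67.90 F3074
G1 X218.23 Y53.47 F3074
G1 X213.18 Y44.02 F3074
M5
G0 X115.00 Y235.66
M3 S182
G1 X30.21 Y128.38 F3074
M5
G0 X71.82 Y226.12
M3 S182
G1 X181.71 Y226.12 F3074
G1 X181.71 Y210.14 F3074
G1 X71.82 Y210.14 F3074
G1 X71.82 Y226.12 F3074
M5
G0 X137.51 Y190.94
M3 S182
G1 X76.30 Y172.79 F3074
M5
G0 X0.00 Y0.00

1 u = 1 mm; y_m = 248.70 − y.

[1] `<path>` cubic bezier, #ff8800→engrave S182 F3074: (231.88,167.10) → (233.53,157.27) → (233.67,142.57) → (232.50,124.64) → (230.19,105.13) → (226.92,85.67) → (222.87,67.90) → (218.23,53.47) → (213.18,44.02)

[2] `<polyline>` line segment, #ff8800→engrave S182 F3074: (115.00,235.66) → (30.21,128.38)

[3] `<path>` rectangle, #ff8800→engrave S182 F3074: (71.82,226.12) → (181.71,226.12) → (181.71,210.14) → (71.82,210.14) → (71.82,226.12) (closed)

[4] `<line>` line segment, #ff8800→engrave S182 F3074: (137.51,190.94) → (76.30,172.79)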